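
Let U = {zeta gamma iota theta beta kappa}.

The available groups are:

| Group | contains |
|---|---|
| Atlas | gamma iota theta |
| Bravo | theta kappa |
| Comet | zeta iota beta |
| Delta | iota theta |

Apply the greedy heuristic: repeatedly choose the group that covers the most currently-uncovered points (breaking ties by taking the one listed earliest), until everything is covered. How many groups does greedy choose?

Greedy: pick Atlas (covers 3 new) → pick Comet (covers 2 new) → pick Bravo (covers 1 new). Total picks: 3.

3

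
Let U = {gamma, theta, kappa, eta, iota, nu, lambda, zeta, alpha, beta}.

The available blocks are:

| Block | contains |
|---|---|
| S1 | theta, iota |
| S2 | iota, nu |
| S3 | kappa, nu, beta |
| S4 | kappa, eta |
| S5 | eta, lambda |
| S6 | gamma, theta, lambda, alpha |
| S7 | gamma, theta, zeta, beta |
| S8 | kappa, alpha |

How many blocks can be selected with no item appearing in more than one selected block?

4

S2, S5, S7, S8 are pairwise disjoint (S2={iota,nu}; S5={eta,lambda}; S7={gamma,theta,zeta,beta}; S8={kappa,alpha}).
Every remaining block overlaps one of these, and no 5 of the listed blocks are pairwise disjoint, so 4 is the maximum.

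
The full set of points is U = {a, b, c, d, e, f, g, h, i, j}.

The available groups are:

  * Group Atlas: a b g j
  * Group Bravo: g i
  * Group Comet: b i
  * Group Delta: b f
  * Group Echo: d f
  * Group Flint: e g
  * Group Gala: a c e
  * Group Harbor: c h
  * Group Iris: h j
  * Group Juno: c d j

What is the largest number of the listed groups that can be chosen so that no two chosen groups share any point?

4

Bravo, Delta, Gala, Iris are pairwise disjoint (Bravo={g,i}; Delta={b,f}; Gala={a,c,e}; Iris={h,j}).
Every remaining group overlaps one of these, and no 5 of the listed groups are pairwise disjoint, so 4 is the maximum.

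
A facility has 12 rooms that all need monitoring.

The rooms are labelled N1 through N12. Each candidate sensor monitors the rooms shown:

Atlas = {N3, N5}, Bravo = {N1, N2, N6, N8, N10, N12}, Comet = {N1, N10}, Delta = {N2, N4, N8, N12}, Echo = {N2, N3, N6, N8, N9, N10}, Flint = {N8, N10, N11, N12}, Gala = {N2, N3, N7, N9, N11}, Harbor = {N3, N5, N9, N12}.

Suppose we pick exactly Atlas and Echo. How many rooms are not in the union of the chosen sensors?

5

Union of Atlas, Echo = {N2, N3, N5, N6, N8, N9, N10}.
Not covered: N1, N4, N7, N11, N12 — 5 rooms.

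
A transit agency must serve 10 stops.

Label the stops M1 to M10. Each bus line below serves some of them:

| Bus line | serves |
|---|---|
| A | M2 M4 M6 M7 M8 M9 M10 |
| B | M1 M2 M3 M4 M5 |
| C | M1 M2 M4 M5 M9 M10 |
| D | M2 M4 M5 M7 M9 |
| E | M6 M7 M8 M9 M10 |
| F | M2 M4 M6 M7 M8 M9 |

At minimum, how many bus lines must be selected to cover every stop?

Take {A, B}. Their union is {M1, M2, M3, M4, M5, M6, M7, M8, M9, M10}, which is all 10 stops.
No single bus line has all 10 stops (the largest, A, has 7), so 2 is optimal.

2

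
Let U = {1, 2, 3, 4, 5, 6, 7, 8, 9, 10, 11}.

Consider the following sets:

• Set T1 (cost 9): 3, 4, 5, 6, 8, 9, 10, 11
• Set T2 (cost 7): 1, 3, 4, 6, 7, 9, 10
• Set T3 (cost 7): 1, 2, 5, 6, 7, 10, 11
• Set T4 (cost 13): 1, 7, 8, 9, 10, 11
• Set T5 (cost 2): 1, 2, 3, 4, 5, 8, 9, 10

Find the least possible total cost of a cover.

T3, T5 together cover every point (T3 ∪ T5 = {1, 2, 3, 4, 5, 6, 7, 8, 9, 10, 11}); total cost 7 + 2 = 9.
No covering selection has total cost below 9.

9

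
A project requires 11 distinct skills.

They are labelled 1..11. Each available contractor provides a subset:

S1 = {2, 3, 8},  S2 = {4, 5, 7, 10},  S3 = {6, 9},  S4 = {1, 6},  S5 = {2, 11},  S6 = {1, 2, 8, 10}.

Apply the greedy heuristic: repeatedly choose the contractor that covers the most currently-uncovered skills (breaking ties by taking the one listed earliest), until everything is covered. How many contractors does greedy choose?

5

Greedy: pick S2 (covers 4 new) → pick S1 (covers 3 new) → pick S3 (covers 2 new) → pick S4 (covers 1 new) → pick S5 (covers 1 new). Total picks: 5.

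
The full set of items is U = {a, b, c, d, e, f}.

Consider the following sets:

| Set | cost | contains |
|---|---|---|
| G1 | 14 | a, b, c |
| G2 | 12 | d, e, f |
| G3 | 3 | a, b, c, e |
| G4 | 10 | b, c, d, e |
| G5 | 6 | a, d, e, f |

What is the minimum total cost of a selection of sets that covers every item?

G3, G5 together cover every item (G3 ∪ G5 = {a, b, c, d, e, f}); total cost 3 + 6 = 9.
No covering selection has total cost below 9.

9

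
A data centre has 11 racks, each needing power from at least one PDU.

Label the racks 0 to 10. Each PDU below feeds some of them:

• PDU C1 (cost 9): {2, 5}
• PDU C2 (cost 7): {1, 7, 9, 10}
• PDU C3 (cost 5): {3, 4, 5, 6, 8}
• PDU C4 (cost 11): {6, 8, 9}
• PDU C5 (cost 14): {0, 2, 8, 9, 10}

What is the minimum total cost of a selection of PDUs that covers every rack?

C2, C3, C5 together cover every rack (C2 ∪ C3 ∪ C5 = {0, 1, 2, 3, 4, 5, 6, 7, 8, 9, 10}); total cost 7 + 5 + 14 = 26.
No covering selection has total cost below 26.

26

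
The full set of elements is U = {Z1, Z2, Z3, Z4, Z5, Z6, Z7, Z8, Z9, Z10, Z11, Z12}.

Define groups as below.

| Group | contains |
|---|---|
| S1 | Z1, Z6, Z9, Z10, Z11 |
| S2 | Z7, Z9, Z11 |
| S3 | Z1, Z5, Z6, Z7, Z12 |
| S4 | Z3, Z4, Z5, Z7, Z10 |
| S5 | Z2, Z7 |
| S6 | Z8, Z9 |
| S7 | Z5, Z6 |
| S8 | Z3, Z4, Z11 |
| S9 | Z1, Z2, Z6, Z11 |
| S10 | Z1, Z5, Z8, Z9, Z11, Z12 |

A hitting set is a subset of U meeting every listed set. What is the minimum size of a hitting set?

H = {Z5, Z7, Z8, Z11} meets every group (each contains at least one member of H), and |H| = 4.
The groups S5, S6, S7, S8 are pairwise disjoint, so any hitting set needs a separate element for each — at least 4. Hence 4 is optimal.

4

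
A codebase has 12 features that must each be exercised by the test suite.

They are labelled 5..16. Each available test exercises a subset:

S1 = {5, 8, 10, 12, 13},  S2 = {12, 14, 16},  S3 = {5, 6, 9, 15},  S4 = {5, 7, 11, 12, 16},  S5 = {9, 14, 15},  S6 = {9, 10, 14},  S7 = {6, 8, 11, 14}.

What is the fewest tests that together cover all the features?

4

S1 and S3 and S4 and S7 together: S1 ∪ S3 ∪ S4 ∪ S7 = {5, 6, 7, 8, 9, 10, 11, 12, 13, 14, 15, 16} — every feature is covered.
Only S4 contains 7, so S4 is forced; the remaining 7 features need at least 3 more tests (each remaining test adds at most 3) — so at least 4 tests are needed, and 4 is optimal.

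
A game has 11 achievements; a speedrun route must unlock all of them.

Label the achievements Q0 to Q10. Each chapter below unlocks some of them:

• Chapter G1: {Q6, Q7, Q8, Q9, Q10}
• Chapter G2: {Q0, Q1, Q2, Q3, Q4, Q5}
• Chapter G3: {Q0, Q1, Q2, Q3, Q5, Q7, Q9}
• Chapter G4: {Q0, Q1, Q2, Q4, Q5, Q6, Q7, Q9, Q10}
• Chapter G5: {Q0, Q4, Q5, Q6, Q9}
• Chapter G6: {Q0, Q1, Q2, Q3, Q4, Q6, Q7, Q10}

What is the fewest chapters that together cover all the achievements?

2

G1 and G2 together: G1 ∪ G2 = {Q0, Q1, Q2, Q3, Q4, Q5, Q6, Q7, Q8, Q9, Q10} — every achievement is covered.
No single chapter has all 11 achievements (the largest, G4, has 9), so 2 is optimal.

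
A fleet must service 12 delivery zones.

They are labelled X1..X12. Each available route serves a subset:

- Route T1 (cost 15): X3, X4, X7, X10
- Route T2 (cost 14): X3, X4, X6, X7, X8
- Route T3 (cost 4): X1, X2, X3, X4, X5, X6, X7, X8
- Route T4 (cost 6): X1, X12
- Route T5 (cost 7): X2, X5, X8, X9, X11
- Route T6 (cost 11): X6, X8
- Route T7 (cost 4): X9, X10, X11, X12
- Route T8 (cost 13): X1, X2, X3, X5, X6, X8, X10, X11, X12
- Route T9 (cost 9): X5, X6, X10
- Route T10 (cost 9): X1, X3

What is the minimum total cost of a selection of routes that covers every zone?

T3, T7 together cover every zone (T3 ∪ T7 = {X1, X2, X3, X4, X5, X6, X7, X8, X9, X10, X11, X12}); total cost 4 + 4 = 8.
No covering selection has total cost below 8.

8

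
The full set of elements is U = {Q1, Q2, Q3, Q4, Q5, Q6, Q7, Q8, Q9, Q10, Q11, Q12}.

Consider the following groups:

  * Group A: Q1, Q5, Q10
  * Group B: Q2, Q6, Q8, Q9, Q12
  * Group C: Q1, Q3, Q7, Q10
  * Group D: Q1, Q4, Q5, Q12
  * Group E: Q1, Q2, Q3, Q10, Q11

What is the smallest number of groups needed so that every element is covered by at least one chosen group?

4

B, C, D, and E cover everything between them: the union {Q1, Q2, Q3, Q4, Q5, Q6, Q7, Q8, Q9, Q10, Q11, Q12} is all of U.
No 3 of the 5 groups cover everything (all 10 combinations miss at least one element), so 4 is optimal.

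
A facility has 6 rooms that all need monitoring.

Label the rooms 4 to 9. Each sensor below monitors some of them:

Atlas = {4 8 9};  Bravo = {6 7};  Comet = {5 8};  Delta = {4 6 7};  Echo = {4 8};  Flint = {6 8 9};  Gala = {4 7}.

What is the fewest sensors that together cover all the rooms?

Atlas and Comet and Delta together: Atlas ∪ Comet ∪ Delta = {4, 5, 6, 7, 8, 9} — every room is covered.
Only Comet contains 5, so Comet is forced; the remaining 4 rooms need at least 2 more sensors (each remaining sensor adds at most 3) — so at least 3 sensors are needed, and 3 is optimal.

3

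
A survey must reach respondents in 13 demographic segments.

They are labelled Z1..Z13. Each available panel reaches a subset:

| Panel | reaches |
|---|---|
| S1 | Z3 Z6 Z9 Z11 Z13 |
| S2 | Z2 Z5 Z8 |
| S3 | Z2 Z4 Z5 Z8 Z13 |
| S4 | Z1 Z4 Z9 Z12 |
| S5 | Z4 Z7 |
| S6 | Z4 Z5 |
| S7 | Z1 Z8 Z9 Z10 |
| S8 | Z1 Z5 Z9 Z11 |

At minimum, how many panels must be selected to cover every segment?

5

Take {S1, S3, S4, S5, S7}. Their union is {Z1, Z2, Z3, Z4, Z5, Z6, Z7, Z8, Z9, Z10, Z11, Z12, Z13}, which is all 13 segments.
No 4 of the 8 panels cover everything (all 70 combinations miss at least one segment), so 5 is optimal.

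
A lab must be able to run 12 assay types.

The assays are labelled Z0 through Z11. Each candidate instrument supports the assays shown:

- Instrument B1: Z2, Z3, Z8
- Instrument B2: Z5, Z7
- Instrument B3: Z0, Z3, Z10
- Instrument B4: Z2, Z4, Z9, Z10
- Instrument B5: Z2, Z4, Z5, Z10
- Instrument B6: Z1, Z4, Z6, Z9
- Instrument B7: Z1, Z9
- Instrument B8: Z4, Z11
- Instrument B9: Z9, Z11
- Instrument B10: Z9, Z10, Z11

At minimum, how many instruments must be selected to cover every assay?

5

Take {B1, B2, B3, B6, B8}. Their union is {Z0, Z1, Z2, Z3, Z4, Z5, Z6, Z7, Z8, Z9, Z10, Z11}, which is all 12 assays.
No 4 of the 10 instruments cover everything (all 210 combinations miss at least one assay), so 5 is optimal.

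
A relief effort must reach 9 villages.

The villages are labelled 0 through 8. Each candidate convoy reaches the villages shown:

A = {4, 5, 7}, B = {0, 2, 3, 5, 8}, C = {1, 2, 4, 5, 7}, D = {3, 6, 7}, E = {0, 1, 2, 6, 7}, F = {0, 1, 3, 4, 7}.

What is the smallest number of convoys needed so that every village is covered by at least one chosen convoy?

3

Take {B, C, D}. Their union is {0, 1, 2, 3, 4, 5, 6, 7, 8}, which is all 9 villages.
Only B contains 8, so B is forced; the remaining 4 villages need at least 2 more convoys (each remaining convoy adds at most 3) — so at least 3 convoys are needed, and 3 is optimal.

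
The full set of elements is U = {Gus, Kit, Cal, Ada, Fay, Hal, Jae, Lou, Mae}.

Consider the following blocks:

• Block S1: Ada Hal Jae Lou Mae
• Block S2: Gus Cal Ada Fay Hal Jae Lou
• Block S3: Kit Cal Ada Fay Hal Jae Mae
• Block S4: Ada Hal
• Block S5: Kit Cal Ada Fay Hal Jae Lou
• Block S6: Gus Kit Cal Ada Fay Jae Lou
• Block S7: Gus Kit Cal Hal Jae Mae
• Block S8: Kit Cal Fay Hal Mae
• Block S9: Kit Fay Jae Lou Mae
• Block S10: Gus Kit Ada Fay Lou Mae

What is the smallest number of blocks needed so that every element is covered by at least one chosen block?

2

S6 and S8 together: S6 ∪ S8 = {Gus, Kit, Cal, Ada, Fay, Hal, Jae, Lou, Mae} — every element is covered.
No single block has all 9 elements (the largest, S2, has 7), so 2 is optimal.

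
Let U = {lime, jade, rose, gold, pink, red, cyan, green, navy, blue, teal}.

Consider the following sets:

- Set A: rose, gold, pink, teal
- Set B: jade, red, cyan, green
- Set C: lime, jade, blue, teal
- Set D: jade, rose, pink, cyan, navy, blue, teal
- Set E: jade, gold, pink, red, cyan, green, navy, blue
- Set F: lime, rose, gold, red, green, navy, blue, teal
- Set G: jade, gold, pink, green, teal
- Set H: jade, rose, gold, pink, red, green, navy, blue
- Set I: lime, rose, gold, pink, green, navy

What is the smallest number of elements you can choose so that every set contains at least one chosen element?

The 2 elements {jade, gold} hit every set.
The sets A, B are pairwise disjoint, so any hitting set needs a separate element for each — at least 2. Hence 2 is optimal.

2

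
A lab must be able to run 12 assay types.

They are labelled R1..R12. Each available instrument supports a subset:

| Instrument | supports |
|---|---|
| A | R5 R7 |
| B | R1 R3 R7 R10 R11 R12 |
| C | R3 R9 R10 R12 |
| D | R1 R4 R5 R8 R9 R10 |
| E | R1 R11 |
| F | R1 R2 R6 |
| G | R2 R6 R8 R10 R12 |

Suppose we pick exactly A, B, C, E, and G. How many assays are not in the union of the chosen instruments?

Union of A, B, C, E, G = {R1, R2, R3, R5, R6, R7, R8, R9, R10, R11, R12}.
Not covered: R4 — 1 assay.

1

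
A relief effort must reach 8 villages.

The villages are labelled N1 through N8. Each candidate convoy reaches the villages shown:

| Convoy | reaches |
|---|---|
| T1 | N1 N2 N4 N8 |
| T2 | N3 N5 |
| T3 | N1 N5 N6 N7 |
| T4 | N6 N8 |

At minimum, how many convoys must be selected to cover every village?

T1 and T2 and T3 together: T1 ∪ T2 ∪ T3 = {N1, N2, N3, N4, N5, N6, N7, N8} — every village is covered.
Only T1 contains N2, so T1 is forced; the remaining 4 villages need at least 2 more convoys (each remaining convoy adds at most 3) — so at least 3 convoys are needed, and 3 is optimal.

3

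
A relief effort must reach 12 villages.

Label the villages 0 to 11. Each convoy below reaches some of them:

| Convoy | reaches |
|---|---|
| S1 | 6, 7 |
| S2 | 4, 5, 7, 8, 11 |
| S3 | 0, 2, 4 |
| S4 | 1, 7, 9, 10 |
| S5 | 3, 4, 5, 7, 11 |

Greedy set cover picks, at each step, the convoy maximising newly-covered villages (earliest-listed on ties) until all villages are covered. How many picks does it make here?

5

Greedy: pick S2 (covers 5 new) → pick S4 (covers 3 new) → pick S3 (covers 2 new) → pick S1 (covers 1 new) → pick S5 (covers 1 new). Total picks: 5.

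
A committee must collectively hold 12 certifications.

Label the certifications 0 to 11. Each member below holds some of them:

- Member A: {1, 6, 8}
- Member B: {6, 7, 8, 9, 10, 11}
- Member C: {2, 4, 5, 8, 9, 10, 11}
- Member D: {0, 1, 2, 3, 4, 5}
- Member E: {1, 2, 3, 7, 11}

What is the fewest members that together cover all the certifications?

2

Take {B, D}. Their union is {0, 1, 2, 3, 4, 5, 6, 7, 8, 9, 10, 11}, which is all 12 certifications.
No single member has all 12 certifications (the largest, C, has 7), so 2 is optimal.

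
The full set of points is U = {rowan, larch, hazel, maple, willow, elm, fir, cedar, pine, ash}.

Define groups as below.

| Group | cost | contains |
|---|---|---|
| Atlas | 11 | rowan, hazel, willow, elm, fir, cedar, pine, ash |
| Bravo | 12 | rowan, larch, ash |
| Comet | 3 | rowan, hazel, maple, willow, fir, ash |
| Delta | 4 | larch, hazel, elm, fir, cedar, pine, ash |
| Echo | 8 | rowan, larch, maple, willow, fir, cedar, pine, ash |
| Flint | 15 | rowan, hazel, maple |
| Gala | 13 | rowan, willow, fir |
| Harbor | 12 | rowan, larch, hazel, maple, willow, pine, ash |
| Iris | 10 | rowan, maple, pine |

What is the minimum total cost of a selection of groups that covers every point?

7

Comet, Delta together cover every point (Comet ∪ Delta = {rowan, larch, hazel, maple, willow, elm, fir, cedar, pine, ash}); total cost 3 + 4 = 7.
No covering selection has total cost below 7.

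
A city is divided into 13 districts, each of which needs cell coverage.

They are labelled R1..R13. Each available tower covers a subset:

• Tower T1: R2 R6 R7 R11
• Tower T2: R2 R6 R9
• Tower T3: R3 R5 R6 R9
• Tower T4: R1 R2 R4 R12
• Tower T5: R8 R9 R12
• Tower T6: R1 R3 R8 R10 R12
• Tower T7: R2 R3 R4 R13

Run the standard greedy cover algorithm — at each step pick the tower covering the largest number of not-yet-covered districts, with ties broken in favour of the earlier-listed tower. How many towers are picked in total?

Greedy: pick T6 (covers 5 new) → pick T1 (covers 4 new) → pick T3 (covers 2 new) → pick T7 (covers 2 new). Total picks: 4.

4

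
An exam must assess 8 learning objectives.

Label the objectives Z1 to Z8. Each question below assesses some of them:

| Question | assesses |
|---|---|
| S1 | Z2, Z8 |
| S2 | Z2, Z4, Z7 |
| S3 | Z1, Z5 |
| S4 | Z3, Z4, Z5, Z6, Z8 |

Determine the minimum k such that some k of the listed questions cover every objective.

3

S2 and S3 and S4 together: S2 ∪ S3 ∪ S4 = {Z1, Z2, Z3, Z4, Z5, Z6, Z7, Z8} — every objective is covered.
Only S3 contains Z1, so S3 is forced; the remaining 6 objectives need at least 2 more questions (each remaining question adds at most 4) — so at least 3 questions are needed, and 3 is optimal.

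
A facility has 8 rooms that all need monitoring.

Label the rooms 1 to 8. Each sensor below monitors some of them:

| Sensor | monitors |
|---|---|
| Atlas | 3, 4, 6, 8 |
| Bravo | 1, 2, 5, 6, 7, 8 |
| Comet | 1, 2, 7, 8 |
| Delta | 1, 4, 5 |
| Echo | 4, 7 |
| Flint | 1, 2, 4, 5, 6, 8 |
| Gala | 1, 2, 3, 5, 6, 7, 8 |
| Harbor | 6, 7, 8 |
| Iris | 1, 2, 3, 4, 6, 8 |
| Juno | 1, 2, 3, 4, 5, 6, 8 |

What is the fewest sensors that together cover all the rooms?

2

Gala and Juno together: Gala ∪ Juno = {1, 2, 3, 4, 5, 6, 7, 8} — every room is covered.
No single sensor has all 8 rooms (the largest, Gala, has 7), so 2 is optimal.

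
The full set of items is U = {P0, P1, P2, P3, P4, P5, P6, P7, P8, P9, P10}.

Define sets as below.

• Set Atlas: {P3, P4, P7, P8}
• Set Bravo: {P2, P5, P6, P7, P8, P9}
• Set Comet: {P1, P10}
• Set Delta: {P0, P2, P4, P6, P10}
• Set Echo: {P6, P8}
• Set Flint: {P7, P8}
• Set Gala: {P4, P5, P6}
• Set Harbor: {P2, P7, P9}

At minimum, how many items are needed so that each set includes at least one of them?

H = {P1, P6, P7} meets every set (each contains at least one member of H), and |H| = 3.
The sets Comet, Flint, Gala are pairwise disjoint, so any hitting set needs a separate item for each — at least 3. Hence 3 is optimal.

3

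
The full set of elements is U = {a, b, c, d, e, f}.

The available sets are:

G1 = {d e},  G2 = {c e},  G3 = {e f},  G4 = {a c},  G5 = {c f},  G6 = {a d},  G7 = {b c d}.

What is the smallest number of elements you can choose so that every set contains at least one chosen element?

The 3 elements {c, d, f} hit every set.
No choice of 2 elements meets every set, so 3 is the minimum.

3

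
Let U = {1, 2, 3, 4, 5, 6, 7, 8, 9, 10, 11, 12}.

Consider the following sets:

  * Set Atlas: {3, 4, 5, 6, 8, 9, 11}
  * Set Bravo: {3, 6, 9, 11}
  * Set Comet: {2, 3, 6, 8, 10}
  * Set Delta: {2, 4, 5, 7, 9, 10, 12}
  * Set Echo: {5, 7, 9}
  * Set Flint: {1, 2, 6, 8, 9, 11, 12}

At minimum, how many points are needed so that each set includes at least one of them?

2

The 2 points {9, 10} hit every set.
The sets Comet, Echo are pairwise disjoint, so any hitting set needs a separate point for each — at least 2. Hence 2 is optimal.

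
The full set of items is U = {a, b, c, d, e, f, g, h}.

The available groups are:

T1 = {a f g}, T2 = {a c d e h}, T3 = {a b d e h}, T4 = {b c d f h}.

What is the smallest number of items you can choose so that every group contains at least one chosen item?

The 2 items {d, g} hit every group.
No single item lies in every group, so at least 2 are needed and 2 is optimal.

2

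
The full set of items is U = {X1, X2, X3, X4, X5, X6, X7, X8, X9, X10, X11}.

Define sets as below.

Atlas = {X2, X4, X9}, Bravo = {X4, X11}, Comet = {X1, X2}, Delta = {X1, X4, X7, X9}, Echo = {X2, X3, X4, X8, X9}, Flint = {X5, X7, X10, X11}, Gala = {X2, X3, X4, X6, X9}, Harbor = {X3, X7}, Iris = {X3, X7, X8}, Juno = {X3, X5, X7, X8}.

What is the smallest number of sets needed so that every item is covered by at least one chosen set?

4

Take {Comet, Flint, Gala, Iris}. Their union is {X1, X2, X3, X4, X5, X6, X7, X8, X9, X10, X11}, which is all 11 items.
No 3 of the 10 sets cover everything (all 120 combinations miss at least one item), so 4 is optimal.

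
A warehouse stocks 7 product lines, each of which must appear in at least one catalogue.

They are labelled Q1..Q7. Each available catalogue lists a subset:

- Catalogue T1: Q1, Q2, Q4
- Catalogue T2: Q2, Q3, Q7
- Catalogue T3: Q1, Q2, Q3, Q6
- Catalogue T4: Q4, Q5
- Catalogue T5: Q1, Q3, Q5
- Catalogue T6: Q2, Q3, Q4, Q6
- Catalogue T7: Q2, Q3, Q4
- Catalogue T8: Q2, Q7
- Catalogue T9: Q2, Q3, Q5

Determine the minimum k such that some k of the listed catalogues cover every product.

3

Take {T2, T5, T6}. Their union is {Q1, Q2, Q3, Q4, Q5, Q6, Q7}, which is all 7 products.
No 2 of the 9 catalogues cover everything (all 36 combinations miss at least one product), so 3 is optimal.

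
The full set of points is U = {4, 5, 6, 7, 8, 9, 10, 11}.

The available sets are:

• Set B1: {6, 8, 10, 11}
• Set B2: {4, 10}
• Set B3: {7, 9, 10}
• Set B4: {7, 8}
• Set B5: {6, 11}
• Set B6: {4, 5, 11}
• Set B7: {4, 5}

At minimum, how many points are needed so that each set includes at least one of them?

3

Take H = {4, 6, 7}. Each listed set contains at least one of these, so H is a hitting set of size 3.
The sets B3, B5, B7 are pairwise disjoint, so any hitting set needs a separate point for each — at least 3. Hence 3 is optimal.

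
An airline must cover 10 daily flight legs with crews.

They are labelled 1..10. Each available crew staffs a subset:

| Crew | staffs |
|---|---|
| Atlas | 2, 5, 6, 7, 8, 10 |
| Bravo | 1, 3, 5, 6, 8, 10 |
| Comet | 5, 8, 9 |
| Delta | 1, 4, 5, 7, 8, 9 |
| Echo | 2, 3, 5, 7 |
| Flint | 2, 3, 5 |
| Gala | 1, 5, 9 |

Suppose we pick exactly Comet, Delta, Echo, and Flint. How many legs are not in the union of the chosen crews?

Union of Comet, Delta, Echo, Flint = {1, 2, 3, 4, 5, 7, 8, 9}.
Not covered: 6, 10 — 2 legs.

2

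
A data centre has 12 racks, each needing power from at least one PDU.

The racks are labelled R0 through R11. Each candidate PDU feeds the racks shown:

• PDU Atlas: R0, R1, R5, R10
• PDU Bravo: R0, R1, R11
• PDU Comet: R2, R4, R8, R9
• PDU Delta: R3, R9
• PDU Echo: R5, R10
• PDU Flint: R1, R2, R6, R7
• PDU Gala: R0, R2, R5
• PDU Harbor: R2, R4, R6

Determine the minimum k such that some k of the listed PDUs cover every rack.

5

Take {Bravo, Comet, Delta, Echo, Flint}. Their union is {R0, R1, R2, R3, R4, R5, R6, R7, R8, R9, R10, R11}, which is all 12 racks.
No 4 of the 8 PDUs cover everything (all 70 combinations miss at least one rack), so 5 is optimal.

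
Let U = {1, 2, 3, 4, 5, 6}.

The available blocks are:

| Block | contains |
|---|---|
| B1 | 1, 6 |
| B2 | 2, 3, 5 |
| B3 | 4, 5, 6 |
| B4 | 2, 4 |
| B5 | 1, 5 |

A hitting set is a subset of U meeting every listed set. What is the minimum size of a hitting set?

3

Take H = {2, 5, 6}. Each listed block contains at least one of these, so H is a hitting set of size 3.
No choice of 2 items meets every block, so 3 is the minimum.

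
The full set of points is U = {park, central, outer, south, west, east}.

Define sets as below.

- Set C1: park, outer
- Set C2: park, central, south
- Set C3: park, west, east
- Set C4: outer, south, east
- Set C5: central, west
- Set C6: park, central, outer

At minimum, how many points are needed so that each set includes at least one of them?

3

The 3 points {park, south, west} hit every set.
No choice of 2 points meets every set, so 3 is the minimum.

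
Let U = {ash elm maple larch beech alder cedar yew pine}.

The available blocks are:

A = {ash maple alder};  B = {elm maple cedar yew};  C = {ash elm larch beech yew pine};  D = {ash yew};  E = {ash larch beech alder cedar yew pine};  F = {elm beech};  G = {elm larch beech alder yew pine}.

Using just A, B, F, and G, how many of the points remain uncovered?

Union of A, B, F, G = {ash, elm, maple, larch, beech, alder, cedar, yew, pine} — that's every point, so 0 are uncovered.

0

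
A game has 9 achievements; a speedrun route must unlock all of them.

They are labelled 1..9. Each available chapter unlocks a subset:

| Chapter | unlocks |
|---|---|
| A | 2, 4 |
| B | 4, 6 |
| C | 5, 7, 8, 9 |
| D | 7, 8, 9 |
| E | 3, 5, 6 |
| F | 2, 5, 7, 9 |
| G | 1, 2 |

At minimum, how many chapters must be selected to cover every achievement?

4

A and D and E and G together: A ∪ D ∪ E ∪ G = {1, 2, 3, 4, 5, 6, 7, 8, 9} — every achievement is covered.
No 3 of the 7 chapters cover everything (all 35 combinations miss at least one achievement), so 4 is optimal.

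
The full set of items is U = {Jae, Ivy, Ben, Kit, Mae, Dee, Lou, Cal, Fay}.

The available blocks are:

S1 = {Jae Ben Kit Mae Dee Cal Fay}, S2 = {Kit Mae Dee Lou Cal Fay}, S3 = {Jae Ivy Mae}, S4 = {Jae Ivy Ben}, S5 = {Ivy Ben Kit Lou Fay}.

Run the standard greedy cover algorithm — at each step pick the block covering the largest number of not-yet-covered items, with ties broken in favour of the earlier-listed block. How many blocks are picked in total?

2

Greedy: pick S1 (covers 7 new) → pick S5 (covers 2 new). Total picks: 2.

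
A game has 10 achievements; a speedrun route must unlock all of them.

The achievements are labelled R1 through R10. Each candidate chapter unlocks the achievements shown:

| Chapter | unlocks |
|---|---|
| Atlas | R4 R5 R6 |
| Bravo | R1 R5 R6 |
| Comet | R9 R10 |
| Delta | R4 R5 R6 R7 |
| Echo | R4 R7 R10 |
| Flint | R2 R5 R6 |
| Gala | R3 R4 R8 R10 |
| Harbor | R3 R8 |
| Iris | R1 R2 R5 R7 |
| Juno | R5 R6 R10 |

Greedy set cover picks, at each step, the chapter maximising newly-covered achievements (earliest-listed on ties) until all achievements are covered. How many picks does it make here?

Greedy: pick Delta (covers 4 new) → pick Gala (covers 3 new) → pick Iris (covers 2 new) → pick Comet (covers 1 new). Total picks: 4.

4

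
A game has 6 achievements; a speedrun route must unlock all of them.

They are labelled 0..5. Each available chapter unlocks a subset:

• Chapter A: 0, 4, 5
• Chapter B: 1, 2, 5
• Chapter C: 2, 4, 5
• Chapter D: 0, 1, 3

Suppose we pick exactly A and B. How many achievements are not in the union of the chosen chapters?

Union of A, B = {0, 1, 2, 4, 5}.
Not covered: 3 — 1 achievement.

1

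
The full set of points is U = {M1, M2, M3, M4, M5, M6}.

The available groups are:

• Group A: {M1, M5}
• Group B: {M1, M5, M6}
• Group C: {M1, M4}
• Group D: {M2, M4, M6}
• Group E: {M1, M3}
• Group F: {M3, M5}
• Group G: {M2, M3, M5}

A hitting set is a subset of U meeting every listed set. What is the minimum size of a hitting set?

3

Take H = {M1, M4, M5}. Each listed group contains at least one of these, so H is a hitting set of size 3.
No choice of 2 points meets every group, so 3 is the minimum.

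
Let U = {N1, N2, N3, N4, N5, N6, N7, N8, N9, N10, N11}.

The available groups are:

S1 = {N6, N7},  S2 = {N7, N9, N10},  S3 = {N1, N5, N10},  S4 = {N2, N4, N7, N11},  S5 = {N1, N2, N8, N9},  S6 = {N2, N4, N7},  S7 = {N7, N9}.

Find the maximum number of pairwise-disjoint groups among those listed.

2

S3, S4 are pairwise disjoint (S3={N1,N5,N10}; S4={N2,N4,N7,N11}).
Every remaining group overlaps one of these, and no 3 of the listed groups are pairwise disjoint, so 2 is the maximum.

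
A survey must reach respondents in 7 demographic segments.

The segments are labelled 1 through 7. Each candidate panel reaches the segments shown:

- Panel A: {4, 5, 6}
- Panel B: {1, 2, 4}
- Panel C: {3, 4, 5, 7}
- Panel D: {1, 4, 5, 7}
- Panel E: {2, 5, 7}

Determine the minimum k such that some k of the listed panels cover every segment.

A and B and C together: A ∪ B ∪ C = {1, 2, 3, 4, 5, 6, 7} — every segment is covered.
Only C contains 3, so C is forced; the remaining 3 segments need at least 2 more panels (each remaining panel adds at most 2) — so at least 3 panels are needed, and 3 is optimal.

3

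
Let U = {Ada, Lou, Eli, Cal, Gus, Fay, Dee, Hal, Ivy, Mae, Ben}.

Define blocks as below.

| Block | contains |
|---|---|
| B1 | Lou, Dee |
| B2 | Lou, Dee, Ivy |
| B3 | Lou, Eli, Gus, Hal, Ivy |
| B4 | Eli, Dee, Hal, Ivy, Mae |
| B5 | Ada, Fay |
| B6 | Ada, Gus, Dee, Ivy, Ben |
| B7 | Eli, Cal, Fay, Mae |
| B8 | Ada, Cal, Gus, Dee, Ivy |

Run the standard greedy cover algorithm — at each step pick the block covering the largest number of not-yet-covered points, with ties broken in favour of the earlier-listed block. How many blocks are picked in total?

Greedy: pick B3 (covers 5 new) → pick B6 (covers 3 new) → pick B7 (covers 3 new). Total picks: 3.

3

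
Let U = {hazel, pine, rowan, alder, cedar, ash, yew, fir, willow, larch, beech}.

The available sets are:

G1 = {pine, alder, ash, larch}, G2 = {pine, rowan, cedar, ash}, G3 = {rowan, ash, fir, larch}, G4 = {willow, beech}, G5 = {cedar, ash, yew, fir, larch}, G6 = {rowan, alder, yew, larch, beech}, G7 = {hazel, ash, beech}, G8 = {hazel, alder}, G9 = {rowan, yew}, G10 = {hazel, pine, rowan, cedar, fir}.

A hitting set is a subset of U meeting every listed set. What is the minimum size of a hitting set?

4

The 4 items {hazel, ash, yew, beech} hit every set.
No choice of 3 items meets every set, so 4 is the minimum.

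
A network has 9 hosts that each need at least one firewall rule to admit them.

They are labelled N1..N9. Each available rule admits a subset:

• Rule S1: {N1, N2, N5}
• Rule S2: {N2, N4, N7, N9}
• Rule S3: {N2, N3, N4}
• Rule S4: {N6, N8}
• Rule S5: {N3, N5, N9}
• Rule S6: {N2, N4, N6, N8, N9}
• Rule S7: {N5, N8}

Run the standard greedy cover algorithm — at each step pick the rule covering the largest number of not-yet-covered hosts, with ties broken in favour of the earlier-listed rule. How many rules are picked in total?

4

Greedy: pick S6 (covers 5 new) → pick S1 (covers 2 new) → pick S2 (covers 1 new) → pick S3 (covers 1 new). Total picks: 4.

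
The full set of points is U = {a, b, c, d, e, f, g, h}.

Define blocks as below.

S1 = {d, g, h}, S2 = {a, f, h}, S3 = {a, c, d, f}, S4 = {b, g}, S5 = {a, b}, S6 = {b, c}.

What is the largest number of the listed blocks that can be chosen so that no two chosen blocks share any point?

2

S2, S4 are pairwise disjoint (S2={a,f,h}; S4={b,g}).
Every remaining block overlaps one of these, and no 3 of the listed blocks are pairwise disjoint, so 2 is the maximum.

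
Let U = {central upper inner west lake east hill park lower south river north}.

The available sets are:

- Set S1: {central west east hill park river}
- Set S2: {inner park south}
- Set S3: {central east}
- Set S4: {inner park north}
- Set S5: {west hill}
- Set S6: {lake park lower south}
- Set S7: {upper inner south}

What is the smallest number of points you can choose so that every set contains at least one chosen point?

H = {central, upper, hill, park} meets every set (each contains at least one member of H), and |H| = 4.
No choice of 3 points meets every set, so 4 is the minimum.

4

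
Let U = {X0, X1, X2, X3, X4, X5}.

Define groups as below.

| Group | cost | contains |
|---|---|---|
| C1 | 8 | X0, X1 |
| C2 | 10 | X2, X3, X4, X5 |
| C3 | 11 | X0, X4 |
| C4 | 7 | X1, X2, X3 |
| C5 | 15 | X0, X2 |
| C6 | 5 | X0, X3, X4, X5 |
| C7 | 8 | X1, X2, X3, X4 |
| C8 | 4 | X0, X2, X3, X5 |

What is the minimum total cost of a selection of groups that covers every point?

12

C4, C6 together cover every point (C4 ∪ C6 = {X0, X1, X2, X3, X4, X5}); total cost 7 + 5 = 12.
No covering selection has total cost below 12.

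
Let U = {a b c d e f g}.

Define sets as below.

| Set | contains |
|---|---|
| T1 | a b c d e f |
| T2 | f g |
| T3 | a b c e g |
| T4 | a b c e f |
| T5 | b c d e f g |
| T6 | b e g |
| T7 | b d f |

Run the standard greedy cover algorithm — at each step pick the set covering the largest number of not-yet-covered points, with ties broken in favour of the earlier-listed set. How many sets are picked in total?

Greedy: pick T1 (covers 6 new) → pick T2 (covers 1 new). Total picks: 2.

2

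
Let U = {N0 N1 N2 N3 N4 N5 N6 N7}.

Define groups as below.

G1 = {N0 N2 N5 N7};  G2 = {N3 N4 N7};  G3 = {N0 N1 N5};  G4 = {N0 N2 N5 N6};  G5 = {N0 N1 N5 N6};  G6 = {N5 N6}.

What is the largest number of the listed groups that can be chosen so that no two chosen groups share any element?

G2, G4 are pairwise disjoint (G2={N3,N4,N7}; G4={N0,N2,N5,N6}).
Every remaining group overlaps one of these, and no 3 of the listed groups are pairwise disjoint, so 2 is the maximum.

2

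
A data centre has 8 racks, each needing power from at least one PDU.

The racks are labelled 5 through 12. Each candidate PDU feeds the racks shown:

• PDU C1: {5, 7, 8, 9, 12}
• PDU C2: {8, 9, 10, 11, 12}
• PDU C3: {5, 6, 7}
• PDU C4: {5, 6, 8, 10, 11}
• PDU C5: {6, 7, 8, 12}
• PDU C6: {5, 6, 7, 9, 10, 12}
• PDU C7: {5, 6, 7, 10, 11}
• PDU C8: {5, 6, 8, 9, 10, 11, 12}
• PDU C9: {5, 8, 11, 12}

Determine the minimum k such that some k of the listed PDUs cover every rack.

2

C1 and C4 together: C1 ∪ C4 = {5, 6, 7, 8, 9, 10, 11, 12} — every rack is covered.
No single PDU has all 8 racks (the largest, C8, has 7), so 2 is optimal.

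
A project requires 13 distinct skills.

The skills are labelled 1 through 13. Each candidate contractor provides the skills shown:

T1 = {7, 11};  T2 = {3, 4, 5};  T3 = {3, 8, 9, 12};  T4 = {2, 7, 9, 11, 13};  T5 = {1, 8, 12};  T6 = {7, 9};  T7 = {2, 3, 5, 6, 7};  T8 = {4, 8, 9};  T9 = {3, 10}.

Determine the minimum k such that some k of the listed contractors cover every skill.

Take {T4, T5, T7, T8, T9}. Their union is {1, 2, 3, 4, 5, 6, 7, 8, 9, 10, 11, 12, 13}, which is all 13 skills.
No 4 of the 9 contractors cover everything (all 126 combinations miss at least one skill), so 5 is optimal.

5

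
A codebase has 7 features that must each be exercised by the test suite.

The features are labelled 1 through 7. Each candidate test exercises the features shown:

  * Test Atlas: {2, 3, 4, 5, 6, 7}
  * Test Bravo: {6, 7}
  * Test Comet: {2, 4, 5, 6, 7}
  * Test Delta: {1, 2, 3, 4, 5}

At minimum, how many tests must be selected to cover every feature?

Take {Atlas, Delta}. Their union is {1, 2, 3, 4, 5, 6, 7}, which is all 7 features.
No single test has all 7 features (the largest, Atlas, has 6), so 2 is optimal.

2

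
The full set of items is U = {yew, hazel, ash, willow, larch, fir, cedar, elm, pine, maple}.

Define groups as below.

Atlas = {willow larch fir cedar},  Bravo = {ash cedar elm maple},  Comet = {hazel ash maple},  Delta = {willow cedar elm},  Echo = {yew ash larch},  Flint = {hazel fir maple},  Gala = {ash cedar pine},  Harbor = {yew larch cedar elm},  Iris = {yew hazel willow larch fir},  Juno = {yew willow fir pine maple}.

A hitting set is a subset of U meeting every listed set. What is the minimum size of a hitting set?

3

The 3 items {yew, hazel, cedar} hit every group.
The groups Delta, Echo, Flint are pairwise disjoint, so any hitting set needs a separate item for each — at least 3. Hence 3 is optimal.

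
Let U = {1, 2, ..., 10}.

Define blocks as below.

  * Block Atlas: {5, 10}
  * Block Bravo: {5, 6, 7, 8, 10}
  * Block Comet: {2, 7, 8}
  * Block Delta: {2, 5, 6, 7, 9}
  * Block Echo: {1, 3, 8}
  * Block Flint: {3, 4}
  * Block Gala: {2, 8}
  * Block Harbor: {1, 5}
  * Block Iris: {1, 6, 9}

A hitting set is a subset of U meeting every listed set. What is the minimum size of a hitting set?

The 4 items {3, 5, 8, 9} hit every block.
The blocks Atlas, Comet, Flint, Iris are pairwise disjoint, so any hitting set needs a separate item for each — at least 4. Hence 4 is optimal.

4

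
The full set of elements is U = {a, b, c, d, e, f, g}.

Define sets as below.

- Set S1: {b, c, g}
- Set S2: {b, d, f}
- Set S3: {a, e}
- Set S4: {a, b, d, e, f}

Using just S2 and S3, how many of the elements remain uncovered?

Union of S2, S3 = {a, b, d, e, f}.
Not covered: c, g — 2 elements.

2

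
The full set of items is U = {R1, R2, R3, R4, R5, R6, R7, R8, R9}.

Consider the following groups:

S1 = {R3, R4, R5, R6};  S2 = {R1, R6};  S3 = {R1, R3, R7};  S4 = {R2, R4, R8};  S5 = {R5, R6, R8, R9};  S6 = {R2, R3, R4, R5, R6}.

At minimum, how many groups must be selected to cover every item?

3

S3 and S4 and S5 together: S3 ∪ S4 ∪ S5 = {R1, R2, R3, R4, R5, R6, R7, R8, R9} — every item is covered.
Only S3 contains R7, so S3 is forced; the remaining 6 items need at least 2 more groups (each remaining group adds at most 4) — so at least 3 groups are needed, and 3 is optimal.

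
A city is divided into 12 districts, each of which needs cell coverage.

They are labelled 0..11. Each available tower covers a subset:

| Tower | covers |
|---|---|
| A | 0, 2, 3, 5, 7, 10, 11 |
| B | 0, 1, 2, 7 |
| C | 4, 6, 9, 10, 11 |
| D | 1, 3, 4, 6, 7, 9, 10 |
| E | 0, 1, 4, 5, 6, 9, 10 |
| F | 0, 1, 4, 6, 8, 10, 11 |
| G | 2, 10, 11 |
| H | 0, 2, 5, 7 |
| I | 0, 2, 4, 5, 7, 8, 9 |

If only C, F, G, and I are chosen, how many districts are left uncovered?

1

Union of C, F, G, I = {0, 1, 2, 4, 5, 6, 7, 8, 9, 10, 11}.
Not covered: 3 — 1 district.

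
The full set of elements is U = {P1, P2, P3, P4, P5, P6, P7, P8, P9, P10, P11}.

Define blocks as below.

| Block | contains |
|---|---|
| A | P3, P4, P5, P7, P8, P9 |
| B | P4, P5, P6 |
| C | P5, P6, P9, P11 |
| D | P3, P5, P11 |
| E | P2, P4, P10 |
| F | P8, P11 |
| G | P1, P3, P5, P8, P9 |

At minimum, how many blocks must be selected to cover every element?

4

A, C, E, and G cover everything between them: the union {P1, P2, P3, P4, P5, P6, P7, P8, P9, P10, P11} is all of U.
Only A contains P7, so A is forced; the remaining 5 elements need at least 3 more blocks (each remaining block adds at most 2) — so at least 4 blocks are needed, and 4 is optimal.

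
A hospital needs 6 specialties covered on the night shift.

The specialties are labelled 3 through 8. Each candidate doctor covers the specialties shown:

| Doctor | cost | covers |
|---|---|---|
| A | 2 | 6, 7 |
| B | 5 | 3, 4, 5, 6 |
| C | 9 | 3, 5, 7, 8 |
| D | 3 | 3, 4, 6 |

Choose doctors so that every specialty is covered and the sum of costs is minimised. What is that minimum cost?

12

C, D together cover every specialty (C ∪ D = {3, 4, 5, 6, 7, 8}); total cost 9 + 3 = 12.
The greedy pick A, D, C costs 14; no covering selection beats 12.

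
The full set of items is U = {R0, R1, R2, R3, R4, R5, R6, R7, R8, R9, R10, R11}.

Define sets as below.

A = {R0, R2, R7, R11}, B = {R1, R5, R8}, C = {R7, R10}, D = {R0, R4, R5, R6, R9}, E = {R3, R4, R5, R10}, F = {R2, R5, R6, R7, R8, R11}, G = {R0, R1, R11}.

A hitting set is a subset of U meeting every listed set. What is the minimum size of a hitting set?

H = {R0, R5, R7} meets every set (each contains at least one member of H), and |H| = 3.
No choice of 2 items meets every set, so 3 is the minimum.

3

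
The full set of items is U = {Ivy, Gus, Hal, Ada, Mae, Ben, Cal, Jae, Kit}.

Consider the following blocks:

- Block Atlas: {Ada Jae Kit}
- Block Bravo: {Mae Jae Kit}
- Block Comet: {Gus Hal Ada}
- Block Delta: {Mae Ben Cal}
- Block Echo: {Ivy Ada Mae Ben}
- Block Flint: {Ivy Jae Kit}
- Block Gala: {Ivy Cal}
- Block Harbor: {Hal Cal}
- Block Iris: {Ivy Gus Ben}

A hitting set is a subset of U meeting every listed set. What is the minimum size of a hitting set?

The 4 items {Gus, Ben, Cal, Kit} hit every block.
No choice of 3 items meets every block, so 4 is the minimum.

4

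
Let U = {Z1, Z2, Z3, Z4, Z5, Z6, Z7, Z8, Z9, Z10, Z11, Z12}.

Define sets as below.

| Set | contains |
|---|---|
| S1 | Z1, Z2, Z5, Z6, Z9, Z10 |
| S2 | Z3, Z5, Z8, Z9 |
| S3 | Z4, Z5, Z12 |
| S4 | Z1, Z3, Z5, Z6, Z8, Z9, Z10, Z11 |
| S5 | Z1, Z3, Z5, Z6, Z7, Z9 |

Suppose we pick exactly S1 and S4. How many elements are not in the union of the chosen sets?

3

Union of S1, S4 = {Z1, Z2, Z3, Z5, Z6, Z8, Z9, Z10, Z11}.
Not covered: Z4, Z7, Z12 — 3 elements.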